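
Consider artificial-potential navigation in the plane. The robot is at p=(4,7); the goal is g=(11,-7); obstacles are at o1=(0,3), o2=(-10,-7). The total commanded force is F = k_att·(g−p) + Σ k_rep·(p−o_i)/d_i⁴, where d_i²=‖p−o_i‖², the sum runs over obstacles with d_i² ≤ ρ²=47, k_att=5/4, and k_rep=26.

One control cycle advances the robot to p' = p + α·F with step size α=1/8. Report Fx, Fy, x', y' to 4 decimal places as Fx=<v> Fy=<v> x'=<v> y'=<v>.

F_att = 5/4·(g−p) = 5/4·(7,-14) = (8.7500,-17.5000)
o1: d²=32 ≤ ρ²=47; F_rep = 26·(4,4)/32² = (0.1016,0.1016)
o2: d²=392 > ρ²=47 → inactive
F = F_att + ΣF_rep = (8.8516,-17.3984)
p' = p + 1/8·F = (5.1064,4.8252)

Fx=8.8516 Fy=-17.3984 x'=5.1064 y'=4.8252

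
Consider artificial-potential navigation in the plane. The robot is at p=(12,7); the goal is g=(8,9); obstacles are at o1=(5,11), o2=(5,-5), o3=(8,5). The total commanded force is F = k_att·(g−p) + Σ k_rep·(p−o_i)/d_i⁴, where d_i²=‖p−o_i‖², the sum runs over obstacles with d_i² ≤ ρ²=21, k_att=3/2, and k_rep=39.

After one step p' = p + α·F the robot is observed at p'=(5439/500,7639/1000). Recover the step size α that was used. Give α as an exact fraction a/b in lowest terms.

α = 1/5

F_att = 3/2·(g−p) = 3/2·(-4,2) = (-6.0000,3.0000)
o1: d²=65 > ρ²=21 → inactive
o2: d²=193 > ρ²=21 → inactive
o3: d²=20 ≤ ρ²=21; F_rep = 39·(4,2)/20² = (0.3900,0.1950)
F = F_att + ΣF_rep = (-5.6100,3.1950)
Δp = p'−p = (-1.1220,0.6390); α = Δx/Fx = (-561/500) / (-561/100) = 1/5
check: Δy/Fy = (639/1000) / (639/200) = 1/5 ✓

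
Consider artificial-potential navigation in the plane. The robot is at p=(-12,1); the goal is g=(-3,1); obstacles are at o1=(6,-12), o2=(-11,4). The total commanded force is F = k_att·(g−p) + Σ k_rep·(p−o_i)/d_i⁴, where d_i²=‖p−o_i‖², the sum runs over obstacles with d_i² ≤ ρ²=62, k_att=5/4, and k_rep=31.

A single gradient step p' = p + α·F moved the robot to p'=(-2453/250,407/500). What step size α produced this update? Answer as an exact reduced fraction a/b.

F_att = 5/4·(g−p) = 5/4·(9,0) = (11.2500,0.0000)
o1: d²=493 > ρ²=62 → inactive
o2: d²=10 ≤ ρ²=62; F_rep = 31·(-1,-3)/10² = (-0.3100,-0.9300)
F = F_att + ΣF_rep = (10.9400,-0.9300)
Δp = p'−p = (2.1880,-0.1860); α = Δx/Fx = (547/250) / (547/50) = 1/5
check: Δy/Fy = (-93/500) / (-93/100) = 1/5 ✓

α = 1/5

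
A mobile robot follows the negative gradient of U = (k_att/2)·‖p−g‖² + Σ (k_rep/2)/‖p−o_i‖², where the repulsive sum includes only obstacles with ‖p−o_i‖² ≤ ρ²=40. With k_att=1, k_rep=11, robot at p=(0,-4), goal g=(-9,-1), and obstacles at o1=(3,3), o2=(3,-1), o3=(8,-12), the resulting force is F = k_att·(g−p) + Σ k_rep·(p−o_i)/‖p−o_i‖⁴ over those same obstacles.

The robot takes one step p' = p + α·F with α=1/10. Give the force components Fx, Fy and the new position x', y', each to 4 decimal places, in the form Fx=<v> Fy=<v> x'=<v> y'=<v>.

Fx=-9.1019 Fy=2.8981 x'=-0.9102 y'=-3.7102

F_att = 1·(g−p) = 1·(-9,3) = (-9.0000,3.0000)
o1: d²=58 > ρ²=40 → inactive
o2: d²=18 ≤ ρ²=40; F_rep = 11·(-3,-3)/18² = (-0.1019,-0.1019)
o3: d²=128 > ρ²=40 → inactive
F = F_att + ΣF_rep = (-9.1019,2.8981)
p' = p + 1/10·F = (-0.9102,-3.7102)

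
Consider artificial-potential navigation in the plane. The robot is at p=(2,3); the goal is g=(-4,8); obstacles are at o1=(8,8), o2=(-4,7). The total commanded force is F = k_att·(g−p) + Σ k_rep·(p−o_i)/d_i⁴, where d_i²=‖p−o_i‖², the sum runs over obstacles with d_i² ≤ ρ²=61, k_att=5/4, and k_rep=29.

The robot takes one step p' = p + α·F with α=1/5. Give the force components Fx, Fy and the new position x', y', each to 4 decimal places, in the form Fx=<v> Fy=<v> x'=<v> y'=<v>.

F_att = 5/4·(g−p) = 5/4·(-6,5) = (-7.5000,6.2500)
o1: d²=61 ≤ ρ²=61; F_rep = 29·(-6,-5)/61² = (-0.0468,-0.0390)
o2: d²=52 ≤ ρ²=61; F_rep = 29·(6,-4)/52² = (0.0643,-0.0429)
F = F_att + ΣF_rep = (-7.4824,6.1681)
p' = p + 1/5·F = (0.5035,4.2336)

Fx=-7.4824 Fy=6.1681 x'=0.5035 y'=4.2336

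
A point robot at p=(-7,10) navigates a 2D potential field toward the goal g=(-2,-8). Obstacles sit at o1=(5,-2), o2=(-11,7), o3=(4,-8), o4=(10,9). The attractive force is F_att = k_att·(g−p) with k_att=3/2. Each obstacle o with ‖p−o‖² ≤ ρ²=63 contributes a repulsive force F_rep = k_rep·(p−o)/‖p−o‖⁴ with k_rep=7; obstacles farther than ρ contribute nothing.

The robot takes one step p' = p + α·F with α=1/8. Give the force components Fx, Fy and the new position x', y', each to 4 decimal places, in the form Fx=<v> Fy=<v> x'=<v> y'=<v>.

Fx=7.5448 Fy=-26.9664 x'=-6.0569 y'=6.6292

F_att = 3/2·(g−p) = 3/2·(5,-18) = (7.5000,-27.0000)
o1: d²=288 > ρ²=63 → inactive
o2: d²=25 ≤ ρ²=63; F_rep = 7·(4,3)/25² = (0.0448,0.0336)
o3: d²=445 > ρ²=63 → inactive
o4: d²=290 > ρ²=63 → inactive
F = F_att + ΣF_rep = (7.5448,-26.9664)
p' = p + 1/8·F = (-6.0569,6.6292)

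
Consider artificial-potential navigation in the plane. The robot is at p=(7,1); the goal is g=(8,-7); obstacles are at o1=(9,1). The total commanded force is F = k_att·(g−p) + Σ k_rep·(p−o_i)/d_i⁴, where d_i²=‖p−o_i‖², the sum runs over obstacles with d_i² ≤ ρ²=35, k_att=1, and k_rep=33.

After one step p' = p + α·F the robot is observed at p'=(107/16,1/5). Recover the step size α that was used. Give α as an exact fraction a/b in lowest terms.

α = 1/10

F_att = 1·(g−p) = 1·(1,-8) = (1.0000,-8.0000)
o1: d²=4 ≤ ρ²=35; F_rep = 33·(-2,0)/4² = (-4.1250,0.0000)
F = F_att + ΣF_rep = (-3.1250,-8.0000)
Δp = p'−p = (-0.3125,-0.8000); α = Δx/Fx = (-5/16) / (-25/8) = 1/10
check: Δy/Fy = (-4/5) / (-8) = 1/10 ✓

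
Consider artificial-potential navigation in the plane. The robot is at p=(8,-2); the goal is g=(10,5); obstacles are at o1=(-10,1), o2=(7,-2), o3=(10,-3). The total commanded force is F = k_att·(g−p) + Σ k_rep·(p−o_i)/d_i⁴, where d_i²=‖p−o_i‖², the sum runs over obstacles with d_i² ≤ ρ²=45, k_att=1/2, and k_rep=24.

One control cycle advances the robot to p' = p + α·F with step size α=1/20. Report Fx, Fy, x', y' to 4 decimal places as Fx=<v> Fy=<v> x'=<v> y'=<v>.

F_att = 1/2·(g−p) = 1/2·(2,7) = (1.0000,3.5000)
o1: d²=333 > ρ²=45 → inactive
o2: d²=1 ≤ ρ²=45; F_rep = 24·(1,0)/1² = (24.0000,0.0000)
o3: d²=5 ≤ ρ²=45; F_rep = 24·(-2,1)/5² = (-1.9200,0.9600)
F = F_att + ΣF_rep = (23.0800,4.4600)
p' = p + 1/20·F = (9.1540,-1.7770)

Fx=23.0800 Fy=4.4600 x'=9.1540 y'=-1.7770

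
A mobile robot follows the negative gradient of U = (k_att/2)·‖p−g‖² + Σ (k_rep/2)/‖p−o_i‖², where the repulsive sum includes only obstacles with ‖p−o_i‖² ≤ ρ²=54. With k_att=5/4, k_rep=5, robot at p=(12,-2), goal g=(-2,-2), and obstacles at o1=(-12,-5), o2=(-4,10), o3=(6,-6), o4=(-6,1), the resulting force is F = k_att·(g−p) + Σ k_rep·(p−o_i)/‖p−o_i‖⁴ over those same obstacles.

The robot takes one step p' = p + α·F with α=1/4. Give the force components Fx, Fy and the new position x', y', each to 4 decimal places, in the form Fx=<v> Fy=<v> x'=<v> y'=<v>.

Fx=-17.4889 Fy=0.0074 x'=7.6278 y'=-1.9982

F_att = 5/4·(g−p) = 5/4·(-14,0) = (-17.5000,0.0000)
o1: d²=585 > ρ²=54 → inactive
o2: d²=400 > ρ²=54 → inactive
o3: d²=52 ≤ ρ²=54; F_rep = 5·(6,4)/52² = (0.0111,0.0074)
o4: d²=333 > ρ²=54 → inactive
F = F_att + ΣF_rep = (-17.4889,0.0074)
p' = p + 1/4·F = (7.6278,-1.9982)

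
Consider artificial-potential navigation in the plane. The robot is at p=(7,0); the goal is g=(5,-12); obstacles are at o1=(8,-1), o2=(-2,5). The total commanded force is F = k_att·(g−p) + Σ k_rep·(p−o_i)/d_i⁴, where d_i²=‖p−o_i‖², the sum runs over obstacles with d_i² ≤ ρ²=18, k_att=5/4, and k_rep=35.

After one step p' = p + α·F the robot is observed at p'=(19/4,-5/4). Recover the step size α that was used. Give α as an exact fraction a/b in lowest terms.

α = 1/5

F_att = 5/4·(g−p) = 5/4·(-2,-12) = (-2.5000,-15.0000)
o1: d²=2 ≤ ρ²=18; F_rep = 35·(-1,1)/2² = (-8.7500,8.7500)
o2: d²=106 > ρ²=18 → inactive
F = F_att + ΣF_rep = (-11.2500,-6.2500)
Δp = p'−p = (-2.2500,-1.2500); α = Δx/Fx = (-9/4) / (-45/4) = 1/5
check: Δy/Fy = (-5/4) / (-25/4) = 1/5 ✓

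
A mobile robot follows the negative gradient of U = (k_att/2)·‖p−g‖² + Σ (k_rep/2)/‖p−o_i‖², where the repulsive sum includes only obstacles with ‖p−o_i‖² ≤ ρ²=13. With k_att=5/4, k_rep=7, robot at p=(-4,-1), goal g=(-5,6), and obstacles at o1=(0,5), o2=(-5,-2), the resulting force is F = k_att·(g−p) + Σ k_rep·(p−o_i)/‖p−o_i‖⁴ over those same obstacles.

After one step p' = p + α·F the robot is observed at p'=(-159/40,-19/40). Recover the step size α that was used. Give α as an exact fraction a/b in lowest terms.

F_att = 5/4·(g−p) = 5/4·(-1,7) = (-1.2500,8.7500)
o1: d²=52 > ρ²=13 → inactive
o2: d²=2 ≤ ρ²=13; F_rep = 7·(1,1)/2² = (1.7500,1.7500)
F = F_att + ΣF_rep = (0.5000,10.5000)
Δp = p'−p = (0.0250,0.5250); α = Δx/Fx = (1/40) / (1/2) = 1/20
check: Δy/Fy = (21/40) / (21/2) = 1/20 ✓

α = 1/20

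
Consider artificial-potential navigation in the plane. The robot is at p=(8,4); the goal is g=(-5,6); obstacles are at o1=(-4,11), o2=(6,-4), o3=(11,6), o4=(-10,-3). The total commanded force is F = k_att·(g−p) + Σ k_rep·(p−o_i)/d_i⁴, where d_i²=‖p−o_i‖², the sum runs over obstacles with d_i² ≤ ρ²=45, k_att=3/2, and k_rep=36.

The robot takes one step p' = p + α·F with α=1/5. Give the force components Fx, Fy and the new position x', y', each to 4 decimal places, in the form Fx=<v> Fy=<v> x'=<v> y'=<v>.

Fx=-20.1391 Fy=2.5740 x'=3.9722 y'=4.5148

F_att = 3/2·(g−p) = 3/2·(-13,2) = (-19.5000,3.0000)
o1: d²=193 > ρ²=45 → inactive
o2: d²=68 > ρ²=45 → inactive
o3: d²=13 ≤ ρ²=45; F_rep = 36·(-3,-2)/13² = (-0.6391,-0.4260)
o4: d²=373 > ρ²=45 → inactive
F = F_att + ΣF_rep = (-20.1391,2.5740)
p' = p + 1/5·F = (3.9722,4.5148)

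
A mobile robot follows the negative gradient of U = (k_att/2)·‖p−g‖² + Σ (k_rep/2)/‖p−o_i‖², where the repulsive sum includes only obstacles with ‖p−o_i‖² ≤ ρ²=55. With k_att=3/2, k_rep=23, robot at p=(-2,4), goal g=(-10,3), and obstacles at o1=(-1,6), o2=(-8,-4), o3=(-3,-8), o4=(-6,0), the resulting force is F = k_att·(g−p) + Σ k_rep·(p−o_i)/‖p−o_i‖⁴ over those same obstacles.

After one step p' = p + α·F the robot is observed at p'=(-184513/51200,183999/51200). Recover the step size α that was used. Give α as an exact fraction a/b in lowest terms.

α = 1/8

F_att = 3/2·(g−p) = 3/2·(-8,-1) = (-12.0000,-1.5000)
o1: d²=5 ≤ ρ²=55; F_rep = 23·(-1,-2)/5² = (-0.9200,-1.8400)
o2: d²=100 > ρ²=55 → inactive
o3: d²=145 > ρ²=55 → inactive
o4: d²=32 ≤ ρ²=55; F_rep = 23·(4,4)/32² = (0.0898,0.0898)
F = F_att + ΣF_rep = (-12.8302,-3.2502)
Δp = p'−p = (-1.6038,-0.4063); α = Δx/Fx = (-82113/51200) / (-82113/6400) = 1/8
check: Δy/Fy = (-20801/51200) / (-20801/6400) = 1/8 ✓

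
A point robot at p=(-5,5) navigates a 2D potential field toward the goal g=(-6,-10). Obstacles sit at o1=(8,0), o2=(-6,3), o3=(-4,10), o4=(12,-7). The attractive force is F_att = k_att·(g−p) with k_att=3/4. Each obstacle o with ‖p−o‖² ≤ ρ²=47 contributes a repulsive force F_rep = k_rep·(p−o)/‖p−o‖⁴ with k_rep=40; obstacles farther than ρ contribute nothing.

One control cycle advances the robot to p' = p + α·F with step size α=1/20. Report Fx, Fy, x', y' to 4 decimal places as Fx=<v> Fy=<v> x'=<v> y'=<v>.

Fx=0.7908 Fy=-8.3459 x'=-4.9605 y'=4.5827

F_att = 3/4·(g−p) = 3/4·(-1,-15) = (-0.7500,-11.2500)
o1: d²=194 > ρ²=47 → inactive
o2: d²=5 ≤ ρ²=47; F_rep = 40·(1,2)/5² = (1.6000,3.2000)
o3: d²=26 ≤ ρ²=47; F_rep = 40·(-1,-5)/26² = (-0.0592,-0.2959)
o4: d²=433 > ρ²=47 → inactive
F = F_att + ΣF_rep = (0.7908,-8.3459)
p' = p + 1/20·F = (-4.9605,4.5827)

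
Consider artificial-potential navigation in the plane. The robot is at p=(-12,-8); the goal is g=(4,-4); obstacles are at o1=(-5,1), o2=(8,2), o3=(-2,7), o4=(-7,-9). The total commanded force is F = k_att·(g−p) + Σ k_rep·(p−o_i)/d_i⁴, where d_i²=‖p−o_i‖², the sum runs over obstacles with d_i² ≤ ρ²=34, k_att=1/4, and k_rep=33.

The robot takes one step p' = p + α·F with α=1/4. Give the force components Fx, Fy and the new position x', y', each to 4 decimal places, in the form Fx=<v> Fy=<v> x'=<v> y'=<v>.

F_att = 1/4·(g−p) = 1/4·(16,4) = (4.0000,1.0000)
o1: d²=130 > ρ²=34 → inactive
o2: d²=500 > ρ²=34 → inactive
o3: d²=325 > ρ²=34 → inactive
o4: d²=26 ≤ ρ²=34; F_rep = 33·(-5,1)/26² = (-0.2441,0.0488)
F = F_att + ΣF_rep = (3.7559,1.0488)
p' = p + 1/4·F = (-11.0610,-7.7378)

Fx=3.7559 Fy=1.0488 x'=-11.0610 y'=-7.7378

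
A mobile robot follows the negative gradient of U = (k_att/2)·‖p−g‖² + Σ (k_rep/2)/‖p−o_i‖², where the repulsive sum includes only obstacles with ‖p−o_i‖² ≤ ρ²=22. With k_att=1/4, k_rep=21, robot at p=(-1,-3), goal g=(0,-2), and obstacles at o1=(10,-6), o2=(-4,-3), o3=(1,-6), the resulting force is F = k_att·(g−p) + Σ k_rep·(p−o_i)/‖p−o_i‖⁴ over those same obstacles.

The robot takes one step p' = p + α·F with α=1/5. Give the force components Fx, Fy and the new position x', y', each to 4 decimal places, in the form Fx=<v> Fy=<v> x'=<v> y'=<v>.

F_att = 1/4·(g−p) = 1/4·(1,1) = (0.2500,0.2500)
o1: d²=130 > ρ²=22 → inactive
o2: d²=9 ≤ ρ²=22; F_rep = 21·(3,0)/9² = (0.7778,0.0000)
o3: d²=13 ≤ ρ²=22; F_rep = 21·(-2,3)/13² = (-0.2485,0.3728)
F = F_att + ΣF_rep = (0.7793,0.6228)
p' = p + 1/5·F = (-0.8441,-2.8754)

Fx=0.7793 Fy=0.6228 x'=-0.8441 y'=-2.8754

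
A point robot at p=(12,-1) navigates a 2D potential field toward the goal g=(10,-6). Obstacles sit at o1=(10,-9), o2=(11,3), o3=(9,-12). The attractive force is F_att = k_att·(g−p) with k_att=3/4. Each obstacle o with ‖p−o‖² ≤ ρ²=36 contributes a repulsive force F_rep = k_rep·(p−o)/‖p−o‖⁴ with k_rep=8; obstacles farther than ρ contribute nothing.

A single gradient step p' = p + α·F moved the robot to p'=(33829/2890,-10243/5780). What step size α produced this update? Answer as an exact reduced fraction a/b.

F_att = 3/4·(g−p) = 3/4·(-2,-5) = (-1.5000,-3.7500)
o1: d²=68 > ρ²=36 → inactive
o2: d²=17 ≤ ρ²=36; F_rep = 8·(1,-4)/17² = (0.0277,-0.1107)
o3: d²=130 > ρ²=36 → inactive
F = F_att + ΣF_rep = (-1.4723,-3.8607)
Δp = p'−p = (-0.2945,-0.7721); α = Δx/Fx = (-851/2890) / (-851/578) = 1/5
check: Δy/Fy = (-4463/5780) / (-4463/1156) = 1/5 ✓

α = 1/5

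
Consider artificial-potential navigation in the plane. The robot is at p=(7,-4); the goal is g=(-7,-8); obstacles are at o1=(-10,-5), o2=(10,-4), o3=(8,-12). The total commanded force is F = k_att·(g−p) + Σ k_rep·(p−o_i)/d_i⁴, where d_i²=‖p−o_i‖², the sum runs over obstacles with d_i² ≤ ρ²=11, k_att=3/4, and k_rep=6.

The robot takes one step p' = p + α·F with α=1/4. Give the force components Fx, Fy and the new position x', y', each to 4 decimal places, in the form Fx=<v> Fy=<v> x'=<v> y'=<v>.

F_att = 3/4·(g−p) = 3/4·(-14,-4) = (-10.5000,-3.0000)
o1: d²=290 > ρ²=11 → inactive
o2: d²=9 ≤ ρ²=11; F_rep = 6·(-3,0)/9² = (-0.2222,0.0000)
o3: d²=65 > ρ²=11 → inactive
F = F_att + ΣF_rep = (-10.7222,-3.0000)
p' = p + 1/4·F = (4.3194,-4.7500)

Fx=-10.7222 Fy=-3.0000 x'=4.3194 y'=-4.7500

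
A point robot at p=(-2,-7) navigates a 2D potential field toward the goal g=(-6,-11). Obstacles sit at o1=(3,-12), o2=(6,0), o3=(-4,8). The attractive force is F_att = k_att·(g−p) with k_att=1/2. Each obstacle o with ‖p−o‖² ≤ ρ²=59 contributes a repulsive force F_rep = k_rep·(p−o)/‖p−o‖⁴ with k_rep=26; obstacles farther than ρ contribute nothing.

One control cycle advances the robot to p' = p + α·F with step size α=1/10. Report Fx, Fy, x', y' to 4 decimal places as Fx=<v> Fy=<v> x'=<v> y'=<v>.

Fx=-2.0520 Fy=-1.9480 x'=-2.2052 y'=-7.1948

F_att = 1/2·(g−p) = 1/2·(-4,-4) = (-2.0000,-2.0000)
o1: d²=50 ≤ ρ²=59; F_rep = 26·(-5,5)/50² = (-0.0520,0.0520)
o2: d²=113 > ρ²=59 → inactive
o3: d²=229 > ρ²=59 → inactive
F = F_att + ΣF_rep = (-2.0520,-1.9480)
p' = p + 1/10·F = (-2.2052,-7.1948)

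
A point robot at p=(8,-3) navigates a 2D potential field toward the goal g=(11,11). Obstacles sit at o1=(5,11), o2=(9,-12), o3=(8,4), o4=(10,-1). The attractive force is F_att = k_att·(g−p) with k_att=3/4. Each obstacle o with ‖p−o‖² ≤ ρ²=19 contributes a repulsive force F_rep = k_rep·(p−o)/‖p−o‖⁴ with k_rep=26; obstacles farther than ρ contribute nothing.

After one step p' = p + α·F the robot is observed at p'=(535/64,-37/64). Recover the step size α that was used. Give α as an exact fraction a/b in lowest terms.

F_att = 3/4·(g−p) = 3/4·(3,14) = (2.2500,10.5000)
o1: d²=205 > ρ²=19 → inactive
o2: d²=82 > ρ²=19 → inactive
o3: d²=49 > ρ²=19 → inactive
o4: d²=8 ≤ ρ²=19; F_rep = 26·(-2,-2)/8² = (-0.8125,-0.8125)
F = F_att + ΣF_rep = (1.4375,9.6875)
Δp = p'−p = (0.3594,2.4219); α = Δx/Fx = (23/64) / (23/16) = 1/4
check: Δy/Fy = (155/64) / (155/16) = 1/4 ✓

α = 1/4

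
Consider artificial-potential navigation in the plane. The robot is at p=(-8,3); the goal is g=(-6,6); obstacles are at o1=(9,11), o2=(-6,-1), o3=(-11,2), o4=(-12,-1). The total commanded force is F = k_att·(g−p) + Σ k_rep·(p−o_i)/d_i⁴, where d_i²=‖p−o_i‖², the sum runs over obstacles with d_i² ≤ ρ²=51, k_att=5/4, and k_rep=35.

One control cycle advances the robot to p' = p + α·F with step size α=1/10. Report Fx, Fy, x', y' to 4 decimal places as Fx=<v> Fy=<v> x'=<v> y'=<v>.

Fx=3.5117 Fy=4.5867 x'=-7.6488 y'=3.4587

F_att = 5/4·(g−p) = 5/4·(2,3) = (2.5000,3.7500)
o1: d²=353 > ρ²=51 → inactive
o2: d²=20 ≤ ρ²=51; F_rep = 35·(-2,4)/20² = (-0.1750,0.3500)
o3: d²=10 ≤ ρ²=51; F_rep = 35·(3,1)/10² = (1.0500,0.3500)
o4: d²=32 ≤ ρ²=51; F_rep = 35·(4,4)/32² = (0.1367,0.1367)
F = F_att + ΣF_rep = (3.5117,4.5867)
p' = p + 1/10·F = (-7.6488,3.4587)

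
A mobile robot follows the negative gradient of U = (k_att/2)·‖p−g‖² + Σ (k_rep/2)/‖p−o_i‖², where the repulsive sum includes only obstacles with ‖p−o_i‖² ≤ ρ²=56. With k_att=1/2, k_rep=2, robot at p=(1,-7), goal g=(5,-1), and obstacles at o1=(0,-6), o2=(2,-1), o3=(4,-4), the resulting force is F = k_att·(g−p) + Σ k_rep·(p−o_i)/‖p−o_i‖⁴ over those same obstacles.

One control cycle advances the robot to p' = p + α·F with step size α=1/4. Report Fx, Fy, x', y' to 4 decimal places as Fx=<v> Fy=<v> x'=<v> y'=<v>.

Fx=2.4800 Fy=2.4727 x'=1.6200 y'=-6.3818

F_att = 1/2·(g−p) = 1/2·(4,6) = (2.0000,3.0000)
o1: d²=2 ≤ ρ²=56; F_rep = 2·(1,-1)/2² = (0.5000,-0.5000)
o2: d²=37 ≤ ρ²=56; F_rep = 2·(-1,-6)/37² = (-0.0015,-0.0088)
o3: d²=18 ≤ ρ²=56; F_rep = 2·(-3,-3)/18² = (-0.0185,-0.0185)
F = F_att + ΣF_rep = (2.4800,2.4727)
p' = p + 1/4·F = (1.6200,-6.3818)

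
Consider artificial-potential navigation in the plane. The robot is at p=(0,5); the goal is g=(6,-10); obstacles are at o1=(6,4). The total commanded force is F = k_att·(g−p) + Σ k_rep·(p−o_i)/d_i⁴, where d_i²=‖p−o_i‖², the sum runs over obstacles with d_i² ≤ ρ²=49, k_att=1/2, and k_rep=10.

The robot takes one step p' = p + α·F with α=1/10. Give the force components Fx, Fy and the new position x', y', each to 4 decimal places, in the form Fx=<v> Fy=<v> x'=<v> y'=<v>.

Fx=2.9562 Fy=-7.4927 x'=0.2956 y'=4.2507

F_att = 1/2·(g−p) = 1/2·(6,-15) = (3.0000,-7.5000)
o1: d²=37 ≤ ρ²=49; F_rep = 10·(-6,1)/37² = (-0.0438,0.0073)
F = F_att + ΣF_rep = (2.9562,-7.4927)
p' = p + 1/10·F = (0.2956,4.2507)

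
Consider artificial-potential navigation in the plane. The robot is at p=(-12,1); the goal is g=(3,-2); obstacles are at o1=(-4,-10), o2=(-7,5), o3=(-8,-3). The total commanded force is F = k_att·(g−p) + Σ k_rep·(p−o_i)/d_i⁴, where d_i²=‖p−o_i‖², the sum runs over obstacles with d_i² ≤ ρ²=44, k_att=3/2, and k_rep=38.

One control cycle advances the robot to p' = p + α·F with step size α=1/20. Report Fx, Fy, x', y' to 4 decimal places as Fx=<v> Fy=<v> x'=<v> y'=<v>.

Fx=22.2385 Fy=-4.4420 x'=-10.8881 y'=0.7779

F_att = 3/2·(g−p) = 3/2·(15,-3) = (22.5000,-4.5000)
o1: d²=185 > ρ²=44 → inactive
o2: d²=41 ≤ ρ²=44; F_rep = 38·(-5,-4)/41² = (-0.1130,-0.0904)
o3: d²=32 ≤ ρ²=44; F_rep = 38·(-4,4)/32² = (-0.1484,0.1484)
F = F_att + ΣF_rep = (22.2385,-4.4420)
p' = p + 1/20·F = (-10.8881,0.7779)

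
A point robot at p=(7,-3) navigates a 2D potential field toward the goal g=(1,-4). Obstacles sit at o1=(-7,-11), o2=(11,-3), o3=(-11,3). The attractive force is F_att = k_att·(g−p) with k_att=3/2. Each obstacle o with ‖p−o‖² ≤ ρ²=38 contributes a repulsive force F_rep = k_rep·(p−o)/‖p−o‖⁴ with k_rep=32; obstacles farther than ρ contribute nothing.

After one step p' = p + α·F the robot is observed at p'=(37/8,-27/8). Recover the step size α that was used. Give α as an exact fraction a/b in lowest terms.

F_att = 3/2·(g−p) = 3/2·(-6,-1) = (-9.0000,-1.5000)
o1: d²=260 > ρ²=38 → inactive
o2: d²=16 ≤ ρ²=38; F_rep = 32·(-4,0)/16² = (-0.5000,0.0000)
o3: d²=360 > ρ²=38 → inactive
F = F_att + ΣF_rep = (-9.5000,-1.5000)
Δp = p'−p = (-2.3750,-0.3750); α = Δx/Fx = (-19/8) / (-19/2) = 1/4
check: Δy/Fy = (-3/8) / (-3/2) = 1/4 ✓

α = 1/4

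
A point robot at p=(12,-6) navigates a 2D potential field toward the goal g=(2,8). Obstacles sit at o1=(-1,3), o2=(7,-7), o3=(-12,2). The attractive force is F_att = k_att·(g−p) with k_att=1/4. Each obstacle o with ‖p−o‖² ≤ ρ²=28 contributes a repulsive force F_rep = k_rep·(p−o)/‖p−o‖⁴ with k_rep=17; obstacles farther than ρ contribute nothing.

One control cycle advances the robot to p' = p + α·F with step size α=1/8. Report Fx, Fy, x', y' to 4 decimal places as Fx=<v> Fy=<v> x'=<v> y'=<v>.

F_att = 1/4·(g−p) = 1/4·(-10,14) = (-2.5000,3.5000)
o1: d²=250 > ρ²=28 → inactive
o2: d²=26 ≤ ρ²=28; F_rep = 17·(5,1)/26² = (0.1257,0.0251)
o3: d²=640 > ρ²=28 → inactive
F = F_att + ΣF_rep = (-2.3743,3.5251)
p' = p + 1/8·F = (11.7032,-5.5594)

Fx=-2.3743 Fy=3.5251 x'=11.7032 y'=-5.5594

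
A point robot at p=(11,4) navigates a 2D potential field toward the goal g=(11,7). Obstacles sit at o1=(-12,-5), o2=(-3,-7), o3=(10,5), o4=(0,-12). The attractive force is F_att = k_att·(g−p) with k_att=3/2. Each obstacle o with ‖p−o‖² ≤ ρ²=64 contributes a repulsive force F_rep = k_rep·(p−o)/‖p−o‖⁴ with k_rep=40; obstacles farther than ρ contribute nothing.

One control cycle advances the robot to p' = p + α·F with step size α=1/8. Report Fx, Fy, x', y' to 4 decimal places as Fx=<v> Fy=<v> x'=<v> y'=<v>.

Fx=10.0000 Fy=-5.5000 x'=12.2500 y'=3.3125

F_att = 3/2·(g−p) = 3/2·(0,3) = (0.0000,4.5000)
o1: d²=610 > ρ²=64 → inactive
o2: d²=317 > ρ²=64 → inactive
o3: d²=2 ≤ ρ²=64; F_rep = 40·(1,-1)/2² = (10.0000,-10.0000)
o4: d²=377 > ρ²=64 → inactive
F = F_att + ΣF_rep = (10.0000,-5.5000)
p' = p + 1/8·F = (12.2500,3.3125)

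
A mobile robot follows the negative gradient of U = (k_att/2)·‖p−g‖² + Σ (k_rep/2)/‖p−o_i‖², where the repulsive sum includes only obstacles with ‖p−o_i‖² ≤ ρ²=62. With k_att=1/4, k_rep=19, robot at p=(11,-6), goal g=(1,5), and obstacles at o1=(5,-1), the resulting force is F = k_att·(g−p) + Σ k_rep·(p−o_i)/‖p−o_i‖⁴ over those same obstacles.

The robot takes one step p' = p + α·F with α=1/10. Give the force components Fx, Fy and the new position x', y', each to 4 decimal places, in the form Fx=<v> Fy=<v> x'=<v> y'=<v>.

F_att = 1/4·(g−p) = 1/4·(-10,11) = (-2.5000,2.7500)
o1: d²=61 ≤ ρ²=62; F_rep = 19·(6,-5)/61² = (0.0306,-0.0255)
F = F_att + ΣF_rep = (-2.4694,2.7245)
p' = p + 1/10·F = (10.7531,-5.7276)

Fx=-2.4694 Fy=2.7245 x'=10.7531 y'=-5.7276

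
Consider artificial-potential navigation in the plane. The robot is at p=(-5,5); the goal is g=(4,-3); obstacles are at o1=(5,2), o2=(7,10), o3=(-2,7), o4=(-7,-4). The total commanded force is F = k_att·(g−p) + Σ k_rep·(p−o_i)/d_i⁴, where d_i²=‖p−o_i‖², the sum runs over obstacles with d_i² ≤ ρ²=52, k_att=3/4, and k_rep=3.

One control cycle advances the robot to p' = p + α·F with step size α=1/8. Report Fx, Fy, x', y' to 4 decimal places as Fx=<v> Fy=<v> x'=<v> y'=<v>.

Fx=6.6967 Fy=-6.0355 x'=-4.1629 y'=4.2456

F_att = 3/4·(g−p) = 3/4·(9,-8) = (6.7500,-6.0000)
o1: d²=109 > ρ²=52 → inactive
o2: d²=169 > ρ²=52 → inactive
o3: d²=13 ≤ ρ²=52; F_rep = 3·(-3,-2)/13² = (-0.0533,-0.0355)
o4: d²=85 > ρ²=52 → inactive
F = F_att + ΣF_rep = (6.6967,-6.0355)
p' = p + 1/8·F = (-4.1629,4.2456)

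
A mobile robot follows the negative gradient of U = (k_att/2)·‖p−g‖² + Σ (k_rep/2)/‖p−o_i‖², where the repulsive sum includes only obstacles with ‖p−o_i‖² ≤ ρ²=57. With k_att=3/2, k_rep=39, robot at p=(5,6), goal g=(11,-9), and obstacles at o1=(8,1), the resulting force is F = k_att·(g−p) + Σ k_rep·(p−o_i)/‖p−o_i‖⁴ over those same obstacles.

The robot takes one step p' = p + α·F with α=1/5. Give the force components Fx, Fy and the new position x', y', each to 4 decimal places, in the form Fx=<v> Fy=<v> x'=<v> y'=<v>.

Fx=8.8988 Fy=-22.3313 x'=6.7798 y'=1.5337

F_att = 3/2·(g−p) = 3/2·(6,-15) = (9.0000,-22.5000)
o1: d²=34 ≤ ρ²=57; F_rep = 39·(-3,5)/34² = (-0.1012,0.1687)
F = F_att + ΣF_rep = (8.8988,-22.3313)
p' = p + 1/5·F = (6.7798,1.5337)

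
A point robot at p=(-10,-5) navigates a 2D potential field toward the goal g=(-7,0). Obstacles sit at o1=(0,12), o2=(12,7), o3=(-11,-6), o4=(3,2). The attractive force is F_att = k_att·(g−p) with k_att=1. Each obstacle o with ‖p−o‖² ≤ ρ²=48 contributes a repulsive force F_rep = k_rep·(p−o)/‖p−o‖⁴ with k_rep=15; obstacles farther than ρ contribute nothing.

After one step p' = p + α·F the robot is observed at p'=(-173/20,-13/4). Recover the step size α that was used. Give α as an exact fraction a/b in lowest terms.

F_att = 1·(g−p) = 1·(3,5) = (3.0000,5.0000)
o1: d²=389 > ρ²=48 → inactive
o2: d²=628 > ρ²=48 → inactive
o3: d²=2 ≤ ρ²=48; F_rep = 15·(1,1)/2² = (3.7500,3.7500)
o4: d²=218 > ρ²=48 → inactive
F = F_att + ΣF_rep = (6.7500,8.7500)
Δp = p'−p = (1.3500,1.7500); α = Δx/Fx = (27/20) / (27/4) = 1/5
check: Δy/Fy = (7/4) / (35/4) = 1/5 ✓

α = 1/5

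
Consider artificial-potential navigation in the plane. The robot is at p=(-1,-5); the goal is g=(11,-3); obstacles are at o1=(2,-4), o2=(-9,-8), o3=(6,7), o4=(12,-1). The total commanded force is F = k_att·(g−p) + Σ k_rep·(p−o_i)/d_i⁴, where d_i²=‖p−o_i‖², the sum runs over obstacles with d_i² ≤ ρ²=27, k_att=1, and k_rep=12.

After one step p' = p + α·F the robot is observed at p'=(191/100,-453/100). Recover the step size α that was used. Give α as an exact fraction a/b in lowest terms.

F_att = 1·(g−p) = 1·(12,2) = (12.0000,2.0000)
o1: d²=10 ≤ ρ²=27; F_rep = 12·(-3,-1)/10² = (-0.3600,-0.1200)
o2: d²=73 > ρ²=27 → inactive
o3: d²=193 > ρ²=27 → inactive
o4: d²=185 > ρ²=27 → inactive
F = F_att + ΣF_rep = (11.6400,1.8800)
Δp = p'−p = (2.9100,0.4700); α = Δx/Fx = (291/100) / (291/25) = 1/4
check: Δy/Fy = (47/100) / (47/25) = 1/4 ✓

α = 1/4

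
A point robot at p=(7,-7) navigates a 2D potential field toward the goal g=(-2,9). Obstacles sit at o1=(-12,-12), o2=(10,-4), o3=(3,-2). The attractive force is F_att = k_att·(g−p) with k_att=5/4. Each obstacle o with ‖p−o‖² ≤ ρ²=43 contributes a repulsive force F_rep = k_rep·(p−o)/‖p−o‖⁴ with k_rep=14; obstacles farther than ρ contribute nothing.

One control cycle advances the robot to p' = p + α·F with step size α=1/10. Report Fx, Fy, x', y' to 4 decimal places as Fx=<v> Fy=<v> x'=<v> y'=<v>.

Fx=-11.3463 Fy=19.8287 x'=5.8654 y'=-5.0171

F_att = 5/4·(g−p) = 5/4·(-9,16) = (-11.2500,20.0000)
o1: d²=386 > ρ²=43 → inactive
o2: d²=18 ≤ ρ²=43; F_rep = 14·(-3,-3)/18² = (-0.1296,-0.1296)
o3: d²=41 ≤ ρ²=43; F_rep = 14·(4,-5)/41² = (0.0333,-0.0416)
F = F_att + ΣF_rep = (-11.3463,19.8287)
p' = p + 1/10·F = (5.8654,-5.0171)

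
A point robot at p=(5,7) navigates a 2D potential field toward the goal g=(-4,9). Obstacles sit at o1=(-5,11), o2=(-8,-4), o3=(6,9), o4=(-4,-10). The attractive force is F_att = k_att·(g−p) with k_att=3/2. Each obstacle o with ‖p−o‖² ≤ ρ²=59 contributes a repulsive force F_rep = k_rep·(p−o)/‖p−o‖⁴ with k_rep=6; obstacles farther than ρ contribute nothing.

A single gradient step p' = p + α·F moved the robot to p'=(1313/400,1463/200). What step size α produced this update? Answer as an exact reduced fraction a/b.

α = 1/8

F_att = 3/2·(g−p) = 3/2·(-9,2) = (-13.5000,3.0000)
o1: d²=116 > ρ²=59 → inactive
o2: d²=290 > ρ²=59 → inactive
o3: d²=5 ≤ ρ²=59; F_rep = 6·(-1,-2)/5² = (-0.2400,-0.4800)
o4: d²=370 > ρ²=59 → inactive
F = F_att + ΣF_rep = (-13.7400,2.5200)
Δp = p'−p = (-1.7175,0.3150); α = Δx/Fx = (-687/400) / (-687/50) = 1/8
check: Δy/Fy = (63/200) / (63/25) = 1/8 ✓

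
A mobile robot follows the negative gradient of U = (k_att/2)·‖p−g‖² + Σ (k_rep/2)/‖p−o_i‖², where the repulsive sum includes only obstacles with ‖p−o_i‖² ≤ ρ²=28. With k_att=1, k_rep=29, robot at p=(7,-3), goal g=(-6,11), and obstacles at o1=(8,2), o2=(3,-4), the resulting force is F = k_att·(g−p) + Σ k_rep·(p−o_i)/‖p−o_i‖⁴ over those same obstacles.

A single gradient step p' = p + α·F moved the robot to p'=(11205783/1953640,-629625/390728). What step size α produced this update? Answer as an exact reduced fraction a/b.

F_att = 1·(g−p) = 1·(-13,14) = (-13.0000,14.0000)
o1: d²=26 ≤ ρ²=28; F_rep = 29·(-1,-5)/26² = (-0.0429,-0.2145)
o2: d²=17 ≤ ρ²=28; F_rep = 29·(4,1)/17² = (0.4014,0.1003)
F = F_att + ΣF_rep = (-12.6415,13.8858)
Δp = p'−p = (-1.2642,1.3886); α = Δx/Fx = (-2469697/1953640) / (-2469697/195364) = 1/10
check: Δy/Fy = (542559/390728) / (2712795/195364) = 1/10 ✓

α = 1/10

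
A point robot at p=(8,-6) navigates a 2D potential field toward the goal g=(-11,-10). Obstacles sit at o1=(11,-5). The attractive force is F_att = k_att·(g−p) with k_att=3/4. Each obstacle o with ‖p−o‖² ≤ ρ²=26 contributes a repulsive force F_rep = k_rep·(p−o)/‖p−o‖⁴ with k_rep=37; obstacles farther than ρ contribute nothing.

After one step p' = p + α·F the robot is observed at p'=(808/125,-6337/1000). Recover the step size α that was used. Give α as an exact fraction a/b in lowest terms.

F_att = 3/4·(g−p) = 3/4·(-19,-4) = (-14.2500,-3.0000)
o1: d²=10 ≤ ρ²=26; F_rep = 37·(-3,-1)/10² = (-1.1100,-0.3700)
F = F_att + ΣF_rep = (-15.3600,-3.3700)
Δp = p'−p = (-1.5360,-0.3370); α = Δx/Fx = (-192/125) / (-384/25) = 1/10
check: Δy/Fy = (-337/1000) / (-337/100) = 1/10 ✓

α = 1/10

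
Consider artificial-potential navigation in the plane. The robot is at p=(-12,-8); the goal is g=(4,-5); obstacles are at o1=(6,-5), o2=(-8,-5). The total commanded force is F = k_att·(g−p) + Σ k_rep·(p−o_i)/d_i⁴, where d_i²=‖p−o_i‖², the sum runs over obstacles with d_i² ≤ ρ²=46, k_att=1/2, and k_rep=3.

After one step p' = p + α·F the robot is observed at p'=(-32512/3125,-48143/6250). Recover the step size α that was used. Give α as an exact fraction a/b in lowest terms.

α = 1/5

F_att = 1/2·(g−p) = 1/2·(16,3) = (8.0000,1.5000)
o1: d²=333 > ρ²=46 → inactive
o2: d²=25 ≤ ρ²=46; F_rep = 3·(-4,-3)/25² = (-0.0192,-0.0144)
F = F_att + ΣF_rep = (7.9808,1.4856)
Δp = p'−p = (1.5962,0.2971); α = Δx/Fx = (4988/3125) / (4988/625) = 1/5
check: Δy/Fy = (1857/6250) / (1857/1250) = 1/5 ✓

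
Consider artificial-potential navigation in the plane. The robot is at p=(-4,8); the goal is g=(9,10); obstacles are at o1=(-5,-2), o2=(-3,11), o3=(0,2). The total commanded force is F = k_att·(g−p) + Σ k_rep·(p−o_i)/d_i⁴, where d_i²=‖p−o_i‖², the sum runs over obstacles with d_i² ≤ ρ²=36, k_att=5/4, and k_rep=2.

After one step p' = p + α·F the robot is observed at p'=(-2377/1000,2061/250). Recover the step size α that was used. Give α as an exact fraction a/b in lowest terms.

F_att = 5/4·(g−p) = 5/4·(13,2) = (16.2500,2.5000)
o1: d²=101 > ρ²=36 → inactive
o2: d²=10 ≤ ρ²=36; F_rep = 2·(-1,-3)/10² = (-0.0200,-0.0600)
o3: d²=52 > ρ²=36 → inactive
F = F_att + ΣF_rep = (16.2300,2.4400)
Δp = p'−p = (1.6230,0.2440); α = Δx/Fx = (1623/1000) / (1623/100) = 1/10
check: Δy/Fy = (61/250) / (61/25) = 1/10 ✓

α = 1/10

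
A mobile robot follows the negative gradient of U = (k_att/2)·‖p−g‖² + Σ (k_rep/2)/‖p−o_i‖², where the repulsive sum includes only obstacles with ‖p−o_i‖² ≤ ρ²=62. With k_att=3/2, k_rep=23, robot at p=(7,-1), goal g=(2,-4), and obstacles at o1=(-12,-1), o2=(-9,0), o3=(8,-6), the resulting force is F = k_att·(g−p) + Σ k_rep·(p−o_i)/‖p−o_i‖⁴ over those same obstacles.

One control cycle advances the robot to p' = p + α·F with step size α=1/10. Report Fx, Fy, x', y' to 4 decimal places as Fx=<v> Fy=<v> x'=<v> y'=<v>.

Fx=-7.5340 Fy=-4.3299 x'=6.2466 y'=-1.4330

F_att = 3/2·(g−p) = 3/2·(-5,-3) = (-7.5000,-4.5000)
o1: d²=361 > ρ²=62 → inactive
o2: d²=257 > ρ²=62 → inactive
o3: d²=26 ≤ ρ²=62; F_rep = 23·(-1,5)/26² = (-0.0340,0.1701)
F = F_att + ΣF_rep = (-7.5340,-4.3299)
p' = p + 1/10·F = (6.2466,-1.4330)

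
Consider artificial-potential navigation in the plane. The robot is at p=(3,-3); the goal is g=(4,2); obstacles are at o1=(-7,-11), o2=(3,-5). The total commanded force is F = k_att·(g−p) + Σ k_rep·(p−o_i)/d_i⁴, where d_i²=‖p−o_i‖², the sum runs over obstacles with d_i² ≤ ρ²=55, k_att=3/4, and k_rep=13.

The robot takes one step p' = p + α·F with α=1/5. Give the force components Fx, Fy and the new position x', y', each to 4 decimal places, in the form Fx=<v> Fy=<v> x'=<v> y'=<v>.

F_att = 3/4·(g−p) = 3/4·(1,5) = (0.7500,3.7500)
o1: d²=164 > ρ²=55 → inactive
o2: d²=4 ≤ ρ²=55; F_rep = 13·(0,2)/4² = (0.0000,1.6250)
F = F_att + ΣF_rep = (0.7500,5.3750)
p' = p + 1/5·F = (3.1500,-1.9250)

Fx=0.7500 Fy=5.3750 x'=3.1500 y'=-1.9250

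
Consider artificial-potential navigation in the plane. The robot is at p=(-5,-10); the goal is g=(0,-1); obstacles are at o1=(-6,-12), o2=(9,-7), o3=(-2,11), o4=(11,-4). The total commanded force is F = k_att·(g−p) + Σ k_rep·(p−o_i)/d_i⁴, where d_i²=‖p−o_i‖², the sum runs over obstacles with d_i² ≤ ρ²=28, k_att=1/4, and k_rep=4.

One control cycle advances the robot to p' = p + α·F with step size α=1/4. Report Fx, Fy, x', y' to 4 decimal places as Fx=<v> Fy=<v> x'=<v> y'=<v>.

Fx=1.4100 Fy=2.5700 x'=-4.6475 y'=-9.3575

F_att = 1/4·(g−p) = 1/4·(5,9) = (1.2500,2.2500)
o1: d²=5 ≤ ρ²=28; F_rep = 4·(1,2)/5² = (0.1600,0.3200)
o2: d²=205 > ρ²=28 → inactive
o3: d²=450 > ρ²=28 → inactive
o4: d²=292 > ρ²=28 → inactive
F = F_att + ΣF_rep = (1.4100,2.5700)
p' = p + 1/4·F = (-4.6475,-9.3575)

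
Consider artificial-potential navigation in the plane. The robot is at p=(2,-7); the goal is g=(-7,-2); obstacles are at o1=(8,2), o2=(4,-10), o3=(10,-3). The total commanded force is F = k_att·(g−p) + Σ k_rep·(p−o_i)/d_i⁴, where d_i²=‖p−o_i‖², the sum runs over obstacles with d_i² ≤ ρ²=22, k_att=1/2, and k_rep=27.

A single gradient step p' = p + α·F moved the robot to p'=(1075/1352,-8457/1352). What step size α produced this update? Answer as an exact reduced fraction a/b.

α = 1/4

F_att = 1/2·(g−p) = 1/2·(-9,5) = (-4.5000,2.5000)
o1: d²=117 > ρ²=22 → inactive
o2: d²=13 ≤ ρ²=22; F_rep = 27·(-2,3)/13² = (-0.3195,0.4793)
o3: d²=80 > ρ²=22 → inactive
F = F_att + ΣF_rep = (-4.8195,2.9793)
Δp = p'−p = (-1.2049,0.7448); α = Δx/Fx = (-1629/1352) / (-1629/338) = 1/4
check: Δy/Fy = (1007/1352) / (1007/338) = 1/4 ✓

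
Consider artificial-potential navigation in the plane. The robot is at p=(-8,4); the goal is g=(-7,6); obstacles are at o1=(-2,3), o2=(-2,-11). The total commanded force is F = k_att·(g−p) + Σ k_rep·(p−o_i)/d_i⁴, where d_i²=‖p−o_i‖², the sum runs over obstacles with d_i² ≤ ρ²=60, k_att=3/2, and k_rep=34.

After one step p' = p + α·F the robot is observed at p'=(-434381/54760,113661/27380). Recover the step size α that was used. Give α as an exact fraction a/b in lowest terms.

α = 1/20

F_att = 3/2·(g−p) = 3/2·(1,2) = (1.5000,3.0000)
o1: d²=37 ≤ ρ²=60; F_rep = 34·(-6,1)/37² = (-0.1490,0.0248)
o2: d²=261 > ρ²=60 → inactive
F = F_att + ΣF_rep = (1.3510,3.0248)
Δp = p'−p = (0.0675,0.1512); α = Δx/Fx = (3699/54760) / (3699/2738) = 1/20
check: Δy/Fy = (4141/27380) / (4141/1369) = 1/20 ✓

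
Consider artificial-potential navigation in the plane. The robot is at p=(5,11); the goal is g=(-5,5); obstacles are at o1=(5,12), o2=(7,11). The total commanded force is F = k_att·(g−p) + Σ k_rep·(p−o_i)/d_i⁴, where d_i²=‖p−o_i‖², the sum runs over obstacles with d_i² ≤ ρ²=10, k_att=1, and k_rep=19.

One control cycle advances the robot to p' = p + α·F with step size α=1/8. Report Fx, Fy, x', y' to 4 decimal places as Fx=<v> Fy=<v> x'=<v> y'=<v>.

Fx=-12.3750 Fy=-25.0000 x'=3.4531 y'=7.8750

F_att = 1·(g−p) = 1·(-10,-6) = (-10.0000,-6.0000)
o1: d²=1 ≤ ρ²=10; F_rep = 19·(0,-1)/1² = (0.0000,-19.0000)
o2: d²=4 ≤ ρ²=10; F_rep = 19·(-2,0)/4² = (-2.3750,0.0000)
F = F_att + ΣF_rep = (-12.3750,-25.0000)
p' = p + 1/8·F = (3.4531,7.8750)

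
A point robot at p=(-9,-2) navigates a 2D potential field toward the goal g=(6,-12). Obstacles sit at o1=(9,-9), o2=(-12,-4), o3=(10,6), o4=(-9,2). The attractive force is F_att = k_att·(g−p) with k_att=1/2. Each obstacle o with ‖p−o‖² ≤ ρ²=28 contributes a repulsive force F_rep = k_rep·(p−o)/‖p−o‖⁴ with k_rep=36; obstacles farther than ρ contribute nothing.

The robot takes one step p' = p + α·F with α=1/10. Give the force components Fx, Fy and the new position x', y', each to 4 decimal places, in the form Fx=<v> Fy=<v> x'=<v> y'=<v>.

Fx=8.1391 Fy=-5.1365 x'=-8.1861 y'=-2.5136

F_att = 1/2·(g−p) = 1/2·(15,-10) = (7.5000,-5.0000)
o1: d²=373 > ρ²=28 → inactive
o2: d²=13 ≤ ρ²=28; F_rep = 36·(3,2)/13² = (0.6391,0.4260)
o3: d²=425 > ρ²=28 → inactive
o4: d²=16 ≤ ρ²=28; F_rep = 36·(0,-4)/16² = (0.0000,-0.5625)
F = F_att + ΣF_rep = (8.1391,-5.1365)
p' = p + 1/10·F = (-8.1861,-2.5136)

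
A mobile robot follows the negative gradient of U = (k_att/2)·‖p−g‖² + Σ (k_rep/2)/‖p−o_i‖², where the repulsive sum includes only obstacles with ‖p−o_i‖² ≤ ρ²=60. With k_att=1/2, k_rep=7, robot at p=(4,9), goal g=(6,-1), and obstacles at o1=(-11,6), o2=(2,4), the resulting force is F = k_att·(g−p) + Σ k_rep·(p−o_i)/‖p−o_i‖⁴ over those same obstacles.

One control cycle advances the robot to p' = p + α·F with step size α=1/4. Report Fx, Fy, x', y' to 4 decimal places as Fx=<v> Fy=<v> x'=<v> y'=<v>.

Fx=1.0166 Fy=-4.9584 x'=4.2542 y'=7.7604

F_att = 1/2·(g−p) = 1/2·(2,-10) = (1.0000,-5.0000)
o1: d²=234 > ρ²=60 → inactive
o2: d²=29 ≤ ρ²=60; F_rep = 7·(2,5)/29² = (0.0166,0.0416)
F = F_att + ΣF_rep = (1.0166,-4.9584)
p' = p + 1/4·F = (4.2542,7.7604)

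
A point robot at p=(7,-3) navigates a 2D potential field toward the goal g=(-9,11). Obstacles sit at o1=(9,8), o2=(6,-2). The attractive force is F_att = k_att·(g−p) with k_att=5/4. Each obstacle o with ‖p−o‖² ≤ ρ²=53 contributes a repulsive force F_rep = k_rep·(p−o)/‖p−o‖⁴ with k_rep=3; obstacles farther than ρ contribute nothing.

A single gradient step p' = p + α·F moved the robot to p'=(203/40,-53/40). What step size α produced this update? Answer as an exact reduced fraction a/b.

F_att = 5/4·(g−p) = 5/4·(-16,14) = (-20.0000,17.5000)
o1: d²=125 > ρ²=53 → inactive
o2: d²=2 ≤ ρ²=53; F_rep = 3·(1,-1)/2² = (0.7500,-0.7500)
F = F_att + ΣF_rep = (-19.2500,16.7500)
Δp = p'−p = (-1.9250,1.6750); α = Δx/Fx = (-77/40) / (-77/4) = 1/10
check: Δy/Fy = (67/40) / (67/4) = 1/10 ✓

α = 1/10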